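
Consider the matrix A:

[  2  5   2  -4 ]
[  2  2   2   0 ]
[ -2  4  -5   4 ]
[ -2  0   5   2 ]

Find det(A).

Expand along row 2 (it has 1 zero):
  − (2) · M_21   where M_21 = det([5 2 -4; 4 -5 4; 0 5 2]) = -246
  + (2) · M_22   where M_22 = det([2 2 -4; -2 -5 4; -2 5 2]) = 12
  − (2) · M_23   where M_23 = det([2 5 -4; -2 4 4; -2 0 2]) = -36
det = (-1)·(2)·(-246) + (+1)·(2)·(12) + (-1)·(2)·(-36) = 588

det(A) = 588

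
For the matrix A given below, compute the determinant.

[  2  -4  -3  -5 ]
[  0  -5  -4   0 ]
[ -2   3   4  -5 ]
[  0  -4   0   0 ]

Expand along row 4 (it has 3 zeros):
  + (-4) · M_42   where M_42 = det([2 -3 -5; 0 -4 0; -2 4 -5]) = 80
det = (+1)·(-4)·(80) = -320

-320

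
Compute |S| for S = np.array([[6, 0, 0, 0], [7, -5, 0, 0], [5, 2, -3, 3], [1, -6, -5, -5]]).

The determinant is -900.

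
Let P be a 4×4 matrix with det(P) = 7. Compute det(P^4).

det(P^4) = (det P)^4 = (7)^4 = 2401

2401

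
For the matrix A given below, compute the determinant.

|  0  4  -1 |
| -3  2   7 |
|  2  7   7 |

Expand along row 1:
  − 4 · |-3 7; 2 7| = −4·(-21 − 14) = 140
  + (-1) · |-3 2; 2 7| = (-1)·(-21 − 4) = 25
Sum: (140) + (25) = 165

165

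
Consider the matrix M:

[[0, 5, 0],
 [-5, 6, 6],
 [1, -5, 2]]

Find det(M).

80

Expand along row 1:
  − 5 · |-5 6; 1 2| = −5·(-10 − 6) = 80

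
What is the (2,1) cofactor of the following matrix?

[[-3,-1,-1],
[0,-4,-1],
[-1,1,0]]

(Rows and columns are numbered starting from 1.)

Delete row 2 and column 1; the remaining 2×2 submatrix is [-1 -1; 1 0].
Its determinant is (-1)·0 − (-1)·1 = 1.
The cofactor carries sign (−1)^(2+1) = −1, so C_{2,1} = −(1) = -1.

-1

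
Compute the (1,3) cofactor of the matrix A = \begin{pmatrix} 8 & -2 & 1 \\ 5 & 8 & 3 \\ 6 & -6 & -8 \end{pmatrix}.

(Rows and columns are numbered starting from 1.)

Delete row 1 and column 3; the remaining 2×2 submatrix is [5 8; 6 -6].
Its determinant is 5·(-6) − 8·6 = -78.
The cofactor carries sign (−1)^(1+3) = +1, so C_{1,3} = +(-78) = -78.

The cofactor is -78.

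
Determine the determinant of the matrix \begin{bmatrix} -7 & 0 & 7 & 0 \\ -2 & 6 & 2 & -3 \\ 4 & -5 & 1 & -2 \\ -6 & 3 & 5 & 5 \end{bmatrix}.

The determinant is -1176.

Expand along row 1 (it has 2 zeros):
  + (-7) · M_11   where M_11 = det([6 2 -3; -5 1 -2; 3 5 5]) = 212
  + (7) · M_13   where M_13 = det([-2 6 -3; 4 -5 -2; -6 3 5]) = 44
det = (+1)·(-7)·(212) + (+1)·(7)·(44) = -1176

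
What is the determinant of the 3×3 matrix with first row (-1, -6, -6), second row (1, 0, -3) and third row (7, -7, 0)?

Expand along column 2:
  − (-6) · |1 -3; 7 0| = −(-6)·(0 − (-21)) = 126
  − (-7) · |-1 -6; 1 -3| = −(-7)·(3 − (-6)) = 63
Sum: (126) + (63) = 189

189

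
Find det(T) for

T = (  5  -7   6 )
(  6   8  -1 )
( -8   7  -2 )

Expand along column 1:
  + 5 · |8 -1; 7 -2| = 5·(-16 − (-7)) = -45
  − 6 · |-7 6; 7 -2| = −6·(14 − 42) = 168
  + (-8) · |-7 6; 8 -1| = (-8)·(7 − 48) = 328
Sum: (-45) + (168) + (328) = 451

The determinant is 451.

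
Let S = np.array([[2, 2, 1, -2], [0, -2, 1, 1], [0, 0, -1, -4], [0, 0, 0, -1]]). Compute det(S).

-4

S is upper triangular, so det(S) is the product of the diagonal entries:
det = (2) · (-2) · (-1) · (-1) = -4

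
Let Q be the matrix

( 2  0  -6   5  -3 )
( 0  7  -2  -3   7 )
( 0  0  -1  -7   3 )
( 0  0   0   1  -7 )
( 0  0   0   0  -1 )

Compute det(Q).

Q is upper triangular, so det(Q) is the product of the diagonal entries:
det = (2) · (7) · (-1) · (1) · (-1) = 14

The determinant is 14.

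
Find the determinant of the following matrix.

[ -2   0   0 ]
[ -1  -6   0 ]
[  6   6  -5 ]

The matrix is lower triangular, so the determinant is the product of the diagonal entries:
det = (-2) · (-6) · (-5) = -60

The determinant is -60.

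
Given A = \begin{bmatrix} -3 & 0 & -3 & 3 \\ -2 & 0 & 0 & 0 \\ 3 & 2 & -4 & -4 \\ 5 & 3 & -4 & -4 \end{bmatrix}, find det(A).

|A| = 48

Expand along row 2 (it has 3 zeros):
  − (-2) · M_21   where M_21 = det([0 -3 3; 2 -4 -4; 3 -4 -4]) = 24
det = (-1)·(-2)·(24) = 48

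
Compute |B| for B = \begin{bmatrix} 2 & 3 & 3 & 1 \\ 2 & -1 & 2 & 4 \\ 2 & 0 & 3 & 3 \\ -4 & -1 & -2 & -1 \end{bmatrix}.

Expand along row 3 (it has 1 zero):
  + (2) · M_31   where M_31 = det([3 3 1; -1 2 4; -1 -2 -1]) = 7
  + (3) · M_33   where M_33 = det([2 3 1; 2 -1 4; -4 -1 -1]) = -38
  − (3) · M_34   where M_34 = det([2 3 3; 2 -1 2; -4 -1 -2]) = -22
det = (+1)·(2)·(7) + (+1)·(3)·(-38) + (-1)·(3)·(-22) = -34

-34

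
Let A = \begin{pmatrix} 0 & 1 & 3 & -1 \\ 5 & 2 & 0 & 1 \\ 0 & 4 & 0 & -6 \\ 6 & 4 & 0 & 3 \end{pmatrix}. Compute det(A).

Expand along column 3 (it has 3 zeros):
  + (3) · M_13   where M_13 = det([5 2 1; 0 4 -6; 6 4 3]) = 84
det = (+1)·(3)·(84) = 252

The determinant is 252.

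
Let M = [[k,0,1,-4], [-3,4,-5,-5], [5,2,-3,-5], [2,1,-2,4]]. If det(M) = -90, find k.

Expanding along the column containing k, det(M) is linear in k: det(M) = (-18)·k + (-108).
Set (-18)·k + (-108) = -90  ⇒  (-18)·k = 18  ⇒  k = -1.

k = -1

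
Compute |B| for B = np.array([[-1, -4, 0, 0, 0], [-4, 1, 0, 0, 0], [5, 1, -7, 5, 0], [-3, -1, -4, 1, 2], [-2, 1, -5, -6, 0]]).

2278

B is block lower-triangular with a 2×2 block and a 3×3 block on the diagonal, so its determinant equals the product of the determinants of the diagonal blocks.
det of the 2×2 block = -17
det of the 3×3 block = -134
det = (-17)·(-134) = 2278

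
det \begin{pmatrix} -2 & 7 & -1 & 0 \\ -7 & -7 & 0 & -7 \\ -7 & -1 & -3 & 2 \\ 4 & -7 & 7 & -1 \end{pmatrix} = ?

The determinant is -2415.

Expand along row 1 (it has 1 zero):
  + (-2) · M_11   where M_11 = det([-7 0 -7; -1 -3 2; -7 7 -1]) = 273
  − (7) · M_12   where M_12 = det([-7 0 -7; -7 -3 2; 4 7 -1]) = 336
  + (-1) · M_13   where M_13 = det([-7 -7 -7; -7 -1 2; 4 -7 -1]) = -483
det = (+1)·(-2)·(273) + (-1)·(7)·(336) + (+1)·(-1)·(-483) = -2415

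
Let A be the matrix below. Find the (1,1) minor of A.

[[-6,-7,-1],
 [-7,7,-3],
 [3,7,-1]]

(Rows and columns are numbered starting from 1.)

Delete row 1 and column 1; the remaining 2×2 submatrix is [7 -3; 7 -1].
Its determinant is 7·(-1) − (-3)·7 = 14.

14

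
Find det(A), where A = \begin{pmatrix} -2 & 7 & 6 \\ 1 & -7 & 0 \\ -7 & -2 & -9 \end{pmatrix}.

Expand along row 2:
  − 1 · |7 6; -2 -9| = −1·(-63 − (-12)) = 51
  + (-7) · |-2 6; -7 -9| = (-7)·(18 − (-42)) = -420
Sum: (51) + (-420) = -369

-369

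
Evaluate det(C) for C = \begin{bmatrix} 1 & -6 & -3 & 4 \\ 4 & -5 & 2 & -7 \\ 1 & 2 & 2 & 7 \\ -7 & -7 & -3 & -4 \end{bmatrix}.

Expand along row 1:
  + (1) · M_11   where M_11 = det([-5 2 -7; 2 2 7; -7 -3 -4]) = -203
  − (-6) · M_12   where M_12 = det([4 2 -7; 1 2 7; -7 -3 -4]) = -115
  + (-3) · M_13   where M_13 = det([4 -5 -7; 1 2 7; -7 -7 -4]) = 340
  − (4) · M_14   where M_14 = det([4 -5 2; 1 2 2; -7 -7 -3]) = 101
det = (+1)·(1)·(-203) + (-1)·(-6)·(-115) + (+1)·(-3)·(340) + (-1)·(4)·(101) = -2317

-2317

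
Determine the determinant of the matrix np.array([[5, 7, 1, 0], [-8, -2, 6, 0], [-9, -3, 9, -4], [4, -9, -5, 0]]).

1152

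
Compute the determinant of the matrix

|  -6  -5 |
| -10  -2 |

The determinant is -38.

det = (-6)·(-2) − (-5)·(-10) = 12 − 50 = -38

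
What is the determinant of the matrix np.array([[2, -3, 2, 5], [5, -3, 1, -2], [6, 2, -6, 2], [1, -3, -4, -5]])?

Expand along row 1:
  + (2) · M_11   where M_11 = det([-3 1 -2; 2 -6 2; -3 -4 -5]) = -58
  − (-3) · M_12   where M_12 = det([5 1 -2; 6 -6 2; 1 -4 -5]) = 258
  + (2) · M_13   where M_13 = det([5 -3 -2; 6 2 2; 1 -3 -5]) = -76
  − (5) · M_14   where M_14 = det([5 -3 1; 6 2 -6; 1 -3 -4]) = -204
det = (+1)·(2)·(-58) + (-1)·(-3)·(258) + (+1)·(2)·(-76) + (-1)·(5)·(-204) = 1526

1526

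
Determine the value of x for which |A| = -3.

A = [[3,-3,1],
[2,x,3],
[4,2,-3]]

Expanding along the row containing x, det(A) is linear in x: det(A) = (-13)·x + (-68).
Set (-13)·x + (-68) = -3  ⇒  (-13)·x = 65  ⇒  x = -5.

-5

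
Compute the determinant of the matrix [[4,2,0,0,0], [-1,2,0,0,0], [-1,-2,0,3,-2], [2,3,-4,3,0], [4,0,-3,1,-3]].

The matrix is block lower-triangular with a 2×2 block and a 3×3 block on the diagonal, so its determinant equals the product of the determinants of the diagonal blocks.
det of the 2×2 block = 10
det of the 3×3 block = -46
det = (10)·(-46) = -460

-460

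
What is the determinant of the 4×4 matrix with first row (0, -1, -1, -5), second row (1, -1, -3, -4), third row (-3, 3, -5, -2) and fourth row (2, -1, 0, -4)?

Expand along row 1 (it has 1 zero):
  − (-1) · M_12   where M_12 = det([1 -3 -4; -3 -5 -2; 2 0 -4]) = 28
  + (-1) · M_13   where M_13 = det([1 -1 -4; -3 3 -2; 2 -1 -4]) = 14
  − (-5) · M_14   where M_14 = det([1 -1 -3; -3 3 -5; 2 -1 0]) = 14
det = (-1)·(-1)·(28) + (+1)·(-1)·(14) + (-1)·(-5)·(14) = 84

84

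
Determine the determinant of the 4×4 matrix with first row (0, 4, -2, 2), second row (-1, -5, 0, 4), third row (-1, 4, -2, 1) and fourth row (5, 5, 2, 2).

Expand along row 1 (it has 1 zero):
  − (4) · M_12   where M_12 = det([-1 0 4; -1 -2 1; 5 2 2]) = 38
  + (-2) · M_13   where M_13 = det([-1 -5 4; -1 4 1; 5 5 2]) = -138
  − (2) · M_14   where M_14 = det([-1 -5 0; -1 4 -2; 5 5 2]) = 22
det = (-1)·(4)·(38) + (+1)·(-2)·(-138) + (-1)·(2)·(22) = 80

80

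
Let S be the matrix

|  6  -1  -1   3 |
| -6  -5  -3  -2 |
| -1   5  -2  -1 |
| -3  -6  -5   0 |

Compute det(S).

Expand along row 4 (it has 1 zero):
  − (-3) · M_41   where M_41 = det([-1 -1 3; -5 -3 -2; 5 -2 -1]) = 91
  + (-6) · M_42   where M_42 = det([6 -1 3; -6 -3 -2; -1 -2 -1]) = 25
  − (-5) · M_43   where M_43 = det([6 -1 3; -6 -5 -2; -1 5 -1]) = -11
det = (-1)·(-3)·(91) + (+1)·(-6)·(25) + (-1)·(-5)·(-11) = 68

68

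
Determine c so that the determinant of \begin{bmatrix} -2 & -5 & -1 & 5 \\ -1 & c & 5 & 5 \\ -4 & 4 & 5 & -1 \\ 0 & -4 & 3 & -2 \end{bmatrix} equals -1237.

c = 0

Expanding along the column containing c, det(M) is linear in c: det(M) = (-38)·c + (-1237).
Set (-38)·c + (-1237) = -1237  ⇒  (-38)·c = 0  ⇒  c = 0.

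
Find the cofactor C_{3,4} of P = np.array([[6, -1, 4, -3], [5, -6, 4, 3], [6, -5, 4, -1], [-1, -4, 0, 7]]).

The cofactor is 4.

Delete row 3 and column 4; the remaining 3×3 submatrix is [6 -1 4; 5 -6 4; -1 -4 0].
Its determinant is -4.
The cofactor carries sign (−1)^(3+4) = −1, so C_{3,4} = −(-4) = 4.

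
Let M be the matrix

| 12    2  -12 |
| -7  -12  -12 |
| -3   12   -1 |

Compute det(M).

Expand along row 1:
  + 12 · |-12 -12; 12 -1| = 12·(12 − (-144)) = 1872
  − 2 · |-7 -12; -3 -1| = −2·(7 − 36) = 58
  + (-12) · |-7 -12; -3 12| = (-12)·(-84 − 36) = 1440
Sum: (1872) + (58) + (1440) = 3370

|M| = 3370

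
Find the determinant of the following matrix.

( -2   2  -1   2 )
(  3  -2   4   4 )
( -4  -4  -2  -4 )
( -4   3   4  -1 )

The determinant is 736.

Expand along row 1:
  + (-2) · M_11   where M_11 = det([-2 4 4; -4 -2 -4; 3 4 -1]) = -140
  − (2) · M_12   where M_12 = det([3 4 4; -4 -2 -4; -4 4 -1]) = 6
  + (-1) · M_13   where M_13 = det([3 -2 4; -4 -4 -4; -4 3 -1]) = -88
  − (2) · M_14   where M_14 = det([3 -2 4; -4 -4 -2; -4 3 4]) = -190
det = (+1)·(-2)·(-140) + (-1)·(2)·(6) + (+1)·(-1)·(-88) + (-1)·(2)·(-190) = 736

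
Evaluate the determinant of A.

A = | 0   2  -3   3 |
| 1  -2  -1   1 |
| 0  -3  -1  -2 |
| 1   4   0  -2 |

Expand along column 1 (it has 2 zeros):
  − (1) · M_21   where M_21 = det([2 -3 3; -3 -1 -2; 4 0 -2]) = 58
  − (1) · M_41   where M_41 = det([2 -3 3; -2 -1 1; -3 -1 -2]) = 24
det = (-1)·(1)·(58) + (-1)·(1)·(24) = -82

The determinant is -82.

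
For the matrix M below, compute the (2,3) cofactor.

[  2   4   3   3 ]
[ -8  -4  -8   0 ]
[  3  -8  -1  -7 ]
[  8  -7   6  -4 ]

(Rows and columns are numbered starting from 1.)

Delete row 2 and column 3; the remaining 3×3 submatrix is [2 4 3; 3 -8 -7; 8 -7 -4].
Its determinant is -81.
The cofactor carries sign (−1)^(2+3) = −1, so C_{2,3} = −(-81) = 81.

81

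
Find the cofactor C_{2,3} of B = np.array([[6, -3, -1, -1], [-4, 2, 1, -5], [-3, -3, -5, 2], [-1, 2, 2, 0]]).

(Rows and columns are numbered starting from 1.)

Delete row 2 and column 3; the remaining 3×3 submatrix is [6 -3 -1; -3 -3 2; -1 2 0].
Its determinant is -9.
The cofactor carries sign (−1)^(2+3) = −1, so C_{2,3} = −(-9) = 9.

The cofactor is 9.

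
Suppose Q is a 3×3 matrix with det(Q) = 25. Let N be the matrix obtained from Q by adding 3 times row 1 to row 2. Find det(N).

Adding a multiple of one row to another leaves the determinant unchanged.
det(N) = (1)·(25) = 25

|N| = 25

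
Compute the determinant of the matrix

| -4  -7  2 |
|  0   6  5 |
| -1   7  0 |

The determinant is 187.

Expand along column 1:
  + (-4) · |6 5; 7 0| = (-4)·(0 − 35) = 140
  + (-1) · |-7 2; 6 5| = (-1)·(-35 − 12) = 47
Sum: (140) + (47) = 187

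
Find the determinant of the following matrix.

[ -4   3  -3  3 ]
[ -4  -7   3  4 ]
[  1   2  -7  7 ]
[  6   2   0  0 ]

Expand along row 4 (it has 2 zeros):
  − (6) · M_41   where M_41 = det([3 -3 3; -7 3 4; 2 -7 7]) = 105
  + (2) · M_42   where M_42 = det([-4 -3 3; -4 3 4; 1 -7 7]) = -217
det = (-1)·(6)·(105) + (+1)·(2)·(-217) = -1064

-1064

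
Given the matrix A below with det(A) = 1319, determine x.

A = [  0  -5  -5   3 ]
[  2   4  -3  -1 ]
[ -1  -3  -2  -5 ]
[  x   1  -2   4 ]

Expanding along the column containing x, det(A) is linear in x: det(A) = (231)·x + (-298).
Set (231)·x + (-298) = 1319  ⇒  (231)·x = 1617  ⇒  x = 7.

7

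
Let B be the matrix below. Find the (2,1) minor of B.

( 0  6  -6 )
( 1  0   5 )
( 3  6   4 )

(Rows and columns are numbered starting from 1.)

60

Delete row 2 and column 1; the remaining 2×2 submatrix is [6 -6; 6 4].
Its determinant is 6·4 − (-6)·6 = 60.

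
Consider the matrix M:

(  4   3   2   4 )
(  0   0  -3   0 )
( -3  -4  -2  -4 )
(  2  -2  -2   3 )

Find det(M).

Expand along row 2 (it has 3 zeros):
  − (-3) · M_23   where M_23 = det([4 3 4; -3 -4 -4; 2 -2 3]) = -21
det = (-1)·(-3)·(-21) = -63

-63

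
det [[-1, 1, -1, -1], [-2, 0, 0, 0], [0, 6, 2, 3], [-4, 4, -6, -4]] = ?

Expand along row 2 (it has 3 zeros):
  − (-2) · M_21   where M_21 = det([1 -1 -1; 6 2 3; 4 -6 -4]) = 18
det = (-1)·(-2)·(18) = 36

36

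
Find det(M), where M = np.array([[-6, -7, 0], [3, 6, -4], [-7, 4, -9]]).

|M| = -157

Expand along column 3:
  − (-4) · |-6 -7; -7 4| = −(-4)·(-24 − 49) = -292
  + (-9) · |-6 -7; 3 6| = (-9)·(-36 − (-21)) = 135
Sum: (-292) + (135) = -157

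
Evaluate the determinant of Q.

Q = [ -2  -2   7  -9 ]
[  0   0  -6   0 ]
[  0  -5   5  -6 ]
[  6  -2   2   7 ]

The determinant is -624.

Expand along row 2 (it has 3 zeros):
  − (-6) · M_23   where M_23 = det([-2 -2 -9; 0 -5 -6; 6 -2 7]) = -104
det = (-1)·(-6)·(-104) = -624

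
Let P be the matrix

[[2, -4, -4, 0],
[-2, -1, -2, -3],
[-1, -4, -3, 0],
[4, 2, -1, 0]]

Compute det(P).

Expand along column 4 (it has 3 zeros):
  + (-3) · M_24   where M_24 = det([2 -4 -4; -1 -4 -3; 4 2 -1]) = 16
det = (+1)·(-3)·(16) = -48

The determinant is -48.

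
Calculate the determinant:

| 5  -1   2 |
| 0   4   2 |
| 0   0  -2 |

-40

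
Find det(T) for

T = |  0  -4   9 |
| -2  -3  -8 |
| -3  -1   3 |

det(T) = -183

Expand along row 1:
  − (-4) · |-2 -8; -3 3| = −(-4)·(-6 − 24) = -120
  + 9 · |-2 -3; -3 -1| = 9·(2 − 9) = -63
Sum: (-120) + (-63) = -183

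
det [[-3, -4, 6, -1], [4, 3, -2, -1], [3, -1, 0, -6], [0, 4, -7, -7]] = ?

Expand along row 3 (it has 1 zero):
  + (3) · M_31   where M_31 = det([-4 6 -1; 3 -2 -1; 4 -7 -7]) = 87
  − (-1) · M_32   where M_32 = det([-3 6 -1; 4 -2 -1; 0 -7 -7]) = 175
  − (-6) · M_34   where M_34 = det([-3 -4 6; 4 3 -2; 0 4 -7]) = 23
det = (+1)·(3)·(87) + (-1)·(-1)·(175) + (-1)·(-6)·(23) = 574

574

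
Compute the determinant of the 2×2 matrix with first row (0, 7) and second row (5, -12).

det = 0·(-12) − 7·5 = 0 − 35 = -35

-35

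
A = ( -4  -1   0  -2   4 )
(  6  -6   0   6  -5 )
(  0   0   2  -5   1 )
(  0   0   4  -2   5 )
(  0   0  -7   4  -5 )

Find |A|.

A is block upper-triangular with a 2×2 block and a 3×3 block on the diagonal, so its determinant equals the product of the determinants of the diagonal blocks.
det of the 2×2 block = 30
det of the 3×3 block = 57
det = (30)·(57) = 1710

The determinant is 1710.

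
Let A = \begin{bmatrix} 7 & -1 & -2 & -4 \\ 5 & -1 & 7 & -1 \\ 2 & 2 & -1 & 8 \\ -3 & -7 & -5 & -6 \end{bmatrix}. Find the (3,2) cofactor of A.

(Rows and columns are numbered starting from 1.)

The cofactor is 379.

Delete row 3 and column 2; the remaining 3×3 submatrix is [7 -2 -4; 5 7 -1; -3 -5 -6].
Its determinant is -379.
The cofactor carries sign (−1)^(3+2) = −1, so C_{3,2} = −(-379) = 379.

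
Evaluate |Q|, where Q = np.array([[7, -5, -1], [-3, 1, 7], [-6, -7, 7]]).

Expand along column 1:
  + 7 · |1 7; -7 7| = 7·(7 − (-49)) = 392
  − (-3) · |-5 -1; -7 7| = −(-3)·(-35 − 7) = -126
  + (-6) · |-5 -1; 1 7| = (-6)·(-35 − (-1)) = 204
Sum: (392) + (-126) + (204) = 470

|Q| = 470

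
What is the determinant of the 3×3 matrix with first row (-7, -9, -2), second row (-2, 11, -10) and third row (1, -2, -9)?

1099

Expand along column 1:
  + (-7) · |11 -10; -2 -9| = (-7)·(-99 − 20) = 833
  − (-2) · |-9 -2; -2 -9| = −(-2)·(81 − 4) = 154
  + 1 · |-9 -2; 11 -10| = 1·(90 − (-22)) = 112
Sum: (833) + (154) + (112) = 1099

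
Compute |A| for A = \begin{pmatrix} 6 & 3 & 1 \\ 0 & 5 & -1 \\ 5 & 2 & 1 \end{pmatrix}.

Expand along column 1:
  + 6 · |5 -1; 2 1| = 6·(5 − (-2)) = 42
  + 5 · |3 1; 5 -1| = 5·(-3 − 5) = -40
Sum: (42) + (-40) = 2

2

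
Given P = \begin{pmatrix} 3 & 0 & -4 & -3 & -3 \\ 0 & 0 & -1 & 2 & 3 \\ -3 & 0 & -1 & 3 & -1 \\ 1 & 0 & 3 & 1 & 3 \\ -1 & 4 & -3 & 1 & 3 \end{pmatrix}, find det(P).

Expand along column 2 (it has 4 zeros):
  − (4) · M_52   where M_52 = det([3 -4 -3 -3; 0 -1 2 3; -3 -1 3 -1; 1 3 1 3]) = -98
det = (-1)·(4)·(-98) = 392

|P| = 392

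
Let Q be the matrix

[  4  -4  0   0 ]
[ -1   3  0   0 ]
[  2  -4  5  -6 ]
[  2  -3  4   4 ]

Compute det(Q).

The determinant is 352.

Q is block lower-triangular with a 2×2 block and a 2×2 block on the diagonal, so its determinant equals the product of the determinants of the diagonal blocks.
det of the 2×2 block = 8
det of the 2×2 block = 44
det = (8)·(44) = 352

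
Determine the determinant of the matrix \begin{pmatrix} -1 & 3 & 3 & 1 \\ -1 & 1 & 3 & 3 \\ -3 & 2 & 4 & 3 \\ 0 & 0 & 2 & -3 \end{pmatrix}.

The determinant is 58.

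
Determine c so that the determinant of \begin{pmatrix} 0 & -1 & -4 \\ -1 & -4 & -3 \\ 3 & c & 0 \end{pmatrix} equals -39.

Expanding along the column containing c, det(M) is linear in c: det(M) = (4)·c + (-39).
Set (4)·c + (-39) = -39  ⇒  (4)·c = 0  ⇒  c = 0.

0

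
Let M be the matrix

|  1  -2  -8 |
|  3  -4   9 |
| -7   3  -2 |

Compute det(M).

The determinant is 247.

Expand along row 1:
  + 1 · |-4 9; 3 -2| = 1·(8 − 27) = -19
  − (-2) · |3 9; -7 -2| = −(-2)·(-6 − (-63)) = 114
  + (-8) · |3 -4; -7 3| = (-8)·(9 − 28) = 152
Sum: (-19) + (114) + (152) = 247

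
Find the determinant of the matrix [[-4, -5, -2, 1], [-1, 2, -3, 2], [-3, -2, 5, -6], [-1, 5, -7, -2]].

The determinant is 742.

Expand along row 1:
  + (-4) · M_11   where M_11 = det([2 -3 2; -2 5 -6; 5 -7 -2]) = -24
  − (-5) · M_12   where M_12 = det([-1 -3 2; -3 5 -6; -1 -7 -2]) = 104
  + (-2) · M_13   where M_13 = det([-1 2 2; -3 -2 -6; -1 5 -2]) = -68
  − (1) · M_14   where M_14 = det([-1 2 -3; -3 -2 5; -1 5 -7]) = 10
det = (+1)·(-4)·(-24) + (-1)·(-5)·(104) + (+1)·(-2)·(-68) + (-1)·(1)·(10) = 742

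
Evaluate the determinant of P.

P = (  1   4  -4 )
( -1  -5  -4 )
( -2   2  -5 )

|P| = 93

Expand along column 1:
  + 1 · |-5 -4; 2 -5| = 1·(25 − (-8)) = 33
  − (-1) · |4 -4; 2 -5| = −(-1)·(-20 − (-8)) = -12
  + (-2) · |4 -4; -5 -4| = (-2)·(-16 − 20) = 72
Sum: (33) + (-12) + (72) = 93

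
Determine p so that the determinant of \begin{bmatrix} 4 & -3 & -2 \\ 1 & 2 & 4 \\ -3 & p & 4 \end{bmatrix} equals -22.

5

Expanding along the column containing p, det(B) is linear in p: det(B) = (-18)·p + (68).
Set (-18)·p + (68) = -22  ⇒  (-18)·p = -90  ⇒  p = 5.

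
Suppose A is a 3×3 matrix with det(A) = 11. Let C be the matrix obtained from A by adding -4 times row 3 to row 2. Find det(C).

Adding a multiple of one row to another leaves the determinant unchanged.
det(C) = (1)·(11) = 11

|C| = 11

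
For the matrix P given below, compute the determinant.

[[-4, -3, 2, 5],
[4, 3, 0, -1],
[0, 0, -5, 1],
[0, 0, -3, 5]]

P is block upper-triangular with a 2×2 block and a 2×2 block on the diagonal, so its determinant equals the product of the determinants of the diagonal blocks.
det of the 2×2 block = 0
det of the 2×2 block = -22
det = (0)·(-22) = 0

det(P) = 0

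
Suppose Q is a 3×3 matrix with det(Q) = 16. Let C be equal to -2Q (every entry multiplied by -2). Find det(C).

For a 3×3 matrix, det(-2Q) = (-2)^3·det(Q) = -8·det(Q).
det(C) = (-8)·(16) = -128

The determinant is -128.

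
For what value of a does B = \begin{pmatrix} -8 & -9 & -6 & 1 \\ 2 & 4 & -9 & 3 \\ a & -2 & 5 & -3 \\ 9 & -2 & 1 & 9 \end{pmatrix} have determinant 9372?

7

Expanding along the row containing a, det(B) is linear in a: det(B) = (994)·a + (2414).
Set (994)·a + (2414) = 9372  ⇒  (994)·a = 6958  ⇒  a = 7.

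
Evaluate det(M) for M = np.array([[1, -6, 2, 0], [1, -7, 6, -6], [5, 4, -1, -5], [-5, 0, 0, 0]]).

Expand along row 4 (it has 3 zeros):
  − (-5) · M_41   where M_41 = det([-6 2 0; -7 6 -6; 4 -1 -5]) = 98
det = (-1)·(-5)·(98) = 490

490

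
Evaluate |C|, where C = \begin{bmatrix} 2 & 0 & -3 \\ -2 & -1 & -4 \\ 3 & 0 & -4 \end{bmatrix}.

det(C) = -1

Expand along column 2:
  + (-1) · |2 -3; 3 -4| = (-1)·(-8 − (-9)) = -1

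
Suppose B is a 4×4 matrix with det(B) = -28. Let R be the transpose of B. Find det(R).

|R| = -28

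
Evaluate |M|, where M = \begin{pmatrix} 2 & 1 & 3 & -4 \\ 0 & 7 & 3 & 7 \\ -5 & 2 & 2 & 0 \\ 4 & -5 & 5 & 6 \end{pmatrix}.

|M| = 2632

Expand along row 2 (it has 1 zero):
  + (7) · M_22   where M_22 = det([2 3 -4; -5 2 0; 4 5 6]) = 246
  − (3) · M_23   where M_23 = det([2 1 -4; -5 2 0; 4 -5 6]) = -14
  + (7) · M_24   where M_24 = det([2 1 3; -5 2 2; 4 -5 5]) = 124
det = (+1)·(7)·(246) + (-1)·(3)·(-14) + (+1)·(7)·(124) = 2632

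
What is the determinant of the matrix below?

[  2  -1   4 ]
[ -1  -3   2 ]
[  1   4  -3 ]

-1

Expand along row 1:
  + 2 · |-3 2; 4 -3| = 2·(9 − 8) = 2
  − (-1) · |-1 2; 1 -3| = −(-1)·(3 − 2) = 1
  + 4 · |-1 -3; 1 4| = 4·(-4 − (-3)) = -4
Sum: (2) + (1) + (-4) = -1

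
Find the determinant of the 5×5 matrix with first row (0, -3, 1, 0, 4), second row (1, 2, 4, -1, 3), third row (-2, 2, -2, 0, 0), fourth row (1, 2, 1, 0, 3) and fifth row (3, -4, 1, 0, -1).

Expand along column 4 (it has 4 zeros):
  + (-1) · M_24   where M_24 = det([0 -3 1 4; -2 2 -2 0; 1 2 1 3; 3 -4 1 -1]) = -84
det = (+1)·(-1)·(-84) = 84

84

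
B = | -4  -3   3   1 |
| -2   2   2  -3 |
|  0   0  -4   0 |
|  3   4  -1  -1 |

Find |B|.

Expand along row 3 (it has 3 zeros):
  + (-4) · M_33   where M_33 = det([-4 -3 1; -2 2 -3; 3 4 -1]) = -21
det = (+1)·(-4)·(-21) = 84

|B| = 84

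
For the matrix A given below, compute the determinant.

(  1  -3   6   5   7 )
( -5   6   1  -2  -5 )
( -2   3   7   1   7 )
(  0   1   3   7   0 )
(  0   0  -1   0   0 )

Expand along row 5 (it has 4 zeros):
  + (-1) · M_53   where M_53 = det([1 -3 5 7; -5 6 -2 -5; -2 3 1 7; 0 1 7 0]) = 846
det = (+1)·(-1)·(846) = -846

-846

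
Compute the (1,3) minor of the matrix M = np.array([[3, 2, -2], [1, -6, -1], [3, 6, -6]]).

24

Delete row 1 and column 3; the remaining 2×2 submatrix is [1 -6; 3 6].
Its determinant is 1·6 − (-6)·3 = 24.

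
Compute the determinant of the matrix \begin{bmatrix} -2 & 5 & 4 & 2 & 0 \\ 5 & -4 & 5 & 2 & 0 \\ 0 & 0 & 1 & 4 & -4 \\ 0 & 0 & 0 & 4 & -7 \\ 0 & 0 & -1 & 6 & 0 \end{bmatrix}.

-918

The matrix is block upper-triangular with a 2×2 block and a 3×3 block on the diagonal, so its determinant equals the product of the determinants of the diagonal blocks.
det of the 2×2 block = -17
det of the 3×3 block = 54
det = (-17)·(54) = -918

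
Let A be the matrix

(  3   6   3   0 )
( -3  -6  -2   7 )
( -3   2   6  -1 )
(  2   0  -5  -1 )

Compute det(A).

Expand along row 1 (it has 1 zero):
  + (3) · M_11   where M_11 = det([-6 -2 7; 2 6 -1; 0 -5 -1]) = -8
  − (6) · M_12   where M_12 = det([-3 -2 7; -3 6 -1; 2 -5 -1]) = 64
  + (3) · M_13   where M_13 = det([-3 -6 7; -3 2 -1; 2 0 -1]) = 8
det = (+1)·(3)·(-8) + (-1)·(6)·(64) + (+1)·(3)·(8) = -384

det(A) = -384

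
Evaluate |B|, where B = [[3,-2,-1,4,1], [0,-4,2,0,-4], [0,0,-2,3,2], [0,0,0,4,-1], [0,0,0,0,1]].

The determinant is 96.

B is upper triangular, so det(B) is the product of the diagonal entries:
det = (3) · (-4) · (-2) · (4) · (1) = 96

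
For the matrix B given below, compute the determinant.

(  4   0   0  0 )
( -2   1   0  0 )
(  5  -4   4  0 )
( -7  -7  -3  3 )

det(B) = 48

B is lower triangular, so det(B) is the product of the diagonal entries:
det = (4) · (1) · (4) · (3) = 48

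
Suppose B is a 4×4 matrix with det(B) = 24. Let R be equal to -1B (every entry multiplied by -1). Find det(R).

For a 4×4 matrix, det(-1B) = (-1)^4·det(B) = 1·det(B).
det(R) = (1)·(24) = 24

det(R) = 24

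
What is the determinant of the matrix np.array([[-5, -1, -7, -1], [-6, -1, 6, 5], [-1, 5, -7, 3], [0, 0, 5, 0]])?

The determinant is -790.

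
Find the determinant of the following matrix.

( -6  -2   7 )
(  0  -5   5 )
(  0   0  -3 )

The matrix is upper triangular, so the determinant is the product of the diagonal entries:
det = (-6) · (-5) · (-3) = -90

-90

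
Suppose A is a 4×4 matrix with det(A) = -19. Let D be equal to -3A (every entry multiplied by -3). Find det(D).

|D| = -1539

For a 4×4 matrix, det(-3A) = (-3)^4·det(A) = 81·det(A).
det(D) = (81)·(-19) = -1539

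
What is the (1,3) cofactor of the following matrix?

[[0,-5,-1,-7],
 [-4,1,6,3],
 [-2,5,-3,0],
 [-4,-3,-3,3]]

24

Delete row 1 and column 3; the remaining 3×3 submatrix is [-4 1 3; -2 5 0; -4 -3 3].
Its determinant is 24.
The cofactor carries sign (−1)^(1+3) = +1, so C_{1,3} = +(24) = 24.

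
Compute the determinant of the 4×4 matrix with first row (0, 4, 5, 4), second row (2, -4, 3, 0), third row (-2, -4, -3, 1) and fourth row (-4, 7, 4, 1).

650

Expand along row 1 (it has 1 zero):
  − (4) · M_12   where M_12 = det([2 3 0; -2 -3 1; -4 4 1]) = -20
  + (5) · M_13   where M_13 = det([2 -4 0; -2 -4 1; -4 7 1]) = -14
  − (4) · M_14   where M_14 = det([2 -4 3; -2 -4 -3; -4 7 4]) = -160
det = (-1)·(4)·(-20) + (+1)·(5)·(-14) + (-1)·(4)·(-160) = 650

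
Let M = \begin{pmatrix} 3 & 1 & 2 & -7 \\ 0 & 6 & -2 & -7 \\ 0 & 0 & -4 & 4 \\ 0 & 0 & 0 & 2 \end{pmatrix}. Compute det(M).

-144

M is upper triangular, so det(M) is the product of the diagonal entries:
det = (3) · (6) · (-4) · (2) = -144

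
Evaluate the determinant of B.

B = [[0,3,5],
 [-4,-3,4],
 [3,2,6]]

Expand along column 1:
  − (-4) · |3 5; 2 6| = −(-4)·(18 − 10) = 32
  + 3 · |3 5; -3 4| = 3·(12 − (-15)) = 81
Sum: (32) + (81) = 113

113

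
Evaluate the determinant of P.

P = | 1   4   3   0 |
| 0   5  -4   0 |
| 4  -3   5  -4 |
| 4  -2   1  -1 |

Expand along row 2 (it has 2 zeros):
  + (5) · M_22   where M_22 = det([1 3 0; 4 5 -4; 4 1 -1]) = -37
  − (-4) · M_23   where M_23 = det([1 4 0; 4 -3 -4; 4 -2 -1]) = -53
det = (+1)·(5)·(-37) + (-1)·(-4)·(-53) = -397

det(P) = -397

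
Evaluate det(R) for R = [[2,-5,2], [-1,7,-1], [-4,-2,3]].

det(R) = 63

Expand along column 1:
  + 2 · |7 -1; -2 3| = 2·(21 − 2) = 38
  − (-1) · |-5 2; -2 3| = −(-1)·(-15 − (-4)) = -11
  + (-4) · |-5 2; 7 -1| = (-4)·(5 − 14) = 36
Sum: (38) + (-11) + (36) = 63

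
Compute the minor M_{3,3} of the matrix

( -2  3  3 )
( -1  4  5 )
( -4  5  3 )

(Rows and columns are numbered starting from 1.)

Delete row 3 and column 3; the remaining 2×2 submatrix is [-2 3; -1 4].
Its determinant is (-2)·4 − 3·(-1) = -5.

-5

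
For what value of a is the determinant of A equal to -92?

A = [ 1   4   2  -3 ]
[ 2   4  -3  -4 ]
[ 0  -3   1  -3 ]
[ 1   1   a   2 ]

-3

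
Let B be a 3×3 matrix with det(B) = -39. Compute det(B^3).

det(B^3) = (det B)^3 = (-39)^3 = -59319

-59319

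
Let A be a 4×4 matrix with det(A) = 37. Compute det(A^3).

det(A^3) = (det A)^3 = (37)^3 = 50653

50653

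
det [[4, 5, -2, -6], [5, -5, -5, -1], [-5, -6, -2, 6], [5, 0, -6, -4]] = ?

Expand along row 4 (it has 1 zero):
  − (5) · M_41   where M_41 = det([5 -2 -6; -5 -5 -1; -6 -2 6]) = -112
  − (-6) · M_43   where M_43 = det([4 5 -6; 5 -5 -1; -5 -6 6]) = 61
  + (-4) · M_44   where M_44 = det([4 5 -2; 5 -5 -5; -5 -6 -2]) = 205
det = (-1)·(5)·(-112) + (-1)·(-6)·(61) + (+1)·(-4)·(205) = 106

The determinant is 106.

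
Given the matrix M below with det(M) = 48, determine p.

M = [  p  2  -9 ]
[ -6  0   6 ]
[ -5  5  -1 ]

5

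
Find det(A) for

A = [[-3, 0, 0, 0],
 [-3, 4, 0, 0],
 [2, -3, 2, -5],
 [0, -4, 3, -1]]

A is block lower-triangular with a 2×2 block and a 2×2 block on the diagonal, so its determinant equals the product of the determinants of the diagonal blocks.
det of the 2×2 block = -12
det of the 2×2 block = 13
det = (-12)·(13) = -156

det(A) = -156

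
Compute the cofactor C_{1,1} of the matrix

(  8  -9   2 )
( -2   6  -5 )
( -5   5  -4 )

1

Delete row 1 and column 1; the remaining 2×2 submatrix is [6 -5; 5 -4].
Its determinant is 6·(-4) − (-5)·5 = 1.
The cofactor carries sign (−1)^(1+1) = +1, so C_{1,1} = +(1) = 1.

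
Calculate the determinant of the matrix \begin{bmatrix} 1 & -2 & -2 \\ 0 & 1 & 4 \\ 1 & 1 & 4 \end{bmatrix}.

-6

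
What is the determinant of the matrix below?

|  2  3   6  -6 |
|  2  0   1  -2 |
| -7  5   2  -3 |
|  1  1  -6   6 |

The determinant is 305.

Expand along row 2 (it has 1 zero):
  − (2) · M_21   where M_21 = det([3 6 -6; 5 2 -3; 1 -6 6]) = -24
  − (1) · M_23   where M_23 = det([2 3 -6; -7 5 -3; 1 1 6]) = 255
  + (-2) · M_24   where M_24 = det([2 3 6; -7 5 2; 1 1 -6]) = -256
det = (-1)·(2)·(-24) + (-1)·(1)·(255) + (+1)·(-2)·(-256) = 305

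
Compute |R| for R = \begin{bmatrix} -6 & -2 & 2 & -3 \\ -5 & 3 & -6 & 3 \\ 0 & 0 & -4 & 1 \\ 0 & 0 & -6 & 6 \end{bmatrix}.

R is block upper-triangular with a 2×2 block and a 2×2 block on the diagonal, so its determinant equals the product of the determinants of the diagonal blocks.
det of the 2×2 block = -28
det of the 2×2 block = -18
det = (-28)·(-18) = 504

504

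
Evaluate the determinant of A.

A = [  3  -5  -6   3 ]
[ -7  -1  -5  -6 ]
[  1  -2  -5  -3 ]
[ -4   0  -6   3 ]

1227

Expand along row 4 (it has 1 zero):
  − (-4) · M_41   where M_41 = det([-5 -6 3; -1 -5 -6; -2 -5 -3]) = 6
  − (-6) · M_43   where M_43 = det([3 -5 3; -7 -1 -6; 1 -2 -3]) = 153
  + (3) · M_44   where M_44 = det([3 -5 -6; -7 -1 -5; 1 -2 -5]) = 95
det = (-1)·(-4)·(6) + (-1)·(-6)·(153) + (+1)·(3)·(95) = 1227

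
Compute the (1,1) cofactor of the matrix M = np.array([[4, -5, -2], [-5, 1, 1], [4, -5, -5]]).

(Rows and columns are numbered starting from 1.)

Delete row 1 and column 1; the remaining 2×2 submatrix is [1 1; -5 -5].
Its determinant is 1·(-5) − 1·(-5) = 0.
The cofactor carries sign (−1)^(1+1) = +1, so C_{1,1} = +(0) = 0.

0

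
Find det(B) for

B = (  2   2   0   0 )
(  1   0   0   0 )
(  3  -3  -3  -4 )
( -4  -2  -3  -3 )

B is block lower-triangular with a 2×2 block and a 2×2 block on the diagonal, so its determinant equals the product of the determinants of the diagonal blocks.
det of the 2×2 block = -2
det of the 2×2 block = -3
det = (-2)·(-3) = 6

6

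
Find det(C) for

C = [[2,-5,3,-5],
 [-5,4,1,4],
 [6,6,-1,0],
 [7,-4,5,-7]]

-255

Expand along row 3 (it has 1 zero):
  + (6) · M_31   where M_31 = det([-5 3 -5; 4 1 4; -4 5 -7]) = 51
  − (6) · M_32   where M_32 = det([2 3 -5; -5 1 4; 7 5 -7]) = 85
  + (-1) · M_33   where M_33 = det([2 -5 -5; -5 4 4; 7 -4 -7]) = 51
det = (+1)·(6)·(51) + (-1)·(6)·(85) + (+1)·(-1)·(51) = -255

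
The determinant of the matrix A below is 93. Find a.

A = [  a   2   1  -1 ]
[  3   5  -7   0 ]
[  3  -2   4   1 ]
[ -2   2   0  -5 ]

Expanding along the row containing a, det(A) is linear in a: det(A) = (-44)·a + (313).
Set (-44)·a + (313) = 93  ⇒  (-44)·a = -220  ⇒  a = 5.

a = 5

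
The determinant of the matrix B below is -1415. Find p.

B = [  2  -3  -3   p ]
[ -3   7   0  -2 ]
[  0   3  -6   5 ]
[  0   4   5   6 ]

p = -8

Expanding along the row containing p, det(B) is linear in p: det(B) = (117)·p + (-479).
Set (117)·p + (-479) = -1415  ⇒  (117)·p = -936  ⇒  p = -8.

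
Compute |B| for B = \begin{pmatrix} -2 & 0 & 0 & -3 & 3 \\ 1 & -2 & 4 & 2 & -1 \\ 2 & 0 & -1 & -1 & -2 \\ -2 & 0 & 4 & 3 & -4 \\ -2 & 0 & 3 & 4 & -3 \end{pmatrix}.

The determinant is -60.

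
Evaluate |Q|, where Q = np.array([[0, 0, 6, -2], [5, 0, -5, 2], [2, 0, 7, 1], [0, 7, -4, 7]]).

det(Q) = -672

Expand along column 2 (it has 3 zeros):
  + (7) · M_42   where M_42 = det([0 6 -2; 5 -5 2; 2 7 1]) = -96
det = (+1)·(7)·(-96) = -672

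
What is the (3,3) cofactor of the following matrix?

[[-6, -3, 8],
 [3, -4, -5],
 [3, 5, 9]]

The cofactor is 33.

Delete row 3 and column 3; the remaining 2×2 submatrix is [-6 -3; 3 -4].
Its determinant is (-6)·(-4) − (-3)·3 = 33.
The cofactor carries sign (−1)^(3+3) = +1, so C_{3,3} = +(33) = 33.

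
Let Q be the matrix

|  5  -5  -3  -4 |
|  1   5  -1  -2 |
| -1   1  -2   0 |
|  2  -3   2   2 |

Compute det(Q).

|Q| = -190

Expand along row 3 (it has 1 zero):
  + (-1) · M_31   where M_31 = det([-5 -3 -4; 5 -1 -2; -3 2 2]) = -26
  − (1) · M_32   where M_32 = det([5 -3 -4; 1 -1 -2; 2 2 2]) = 12
  + (-2) · M_33   where M_33 = det([5 -5 -4; 1 5 -2; 2 -3 2]) = 102
det = (+1)·(-1)·(-26) + (-1)·(1)·(12) + (+1)·(-2)·(102) = -190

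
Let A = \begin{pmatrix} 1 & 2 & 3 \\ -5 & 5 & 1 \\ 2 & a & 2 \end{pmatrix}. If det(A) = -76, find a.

Expanding along the row containing a, det(A) is linear in a: det(A) = (-16)·a + (4).
Set (-16)·a + (4) = -76  ⇒  (-16)·a = -80  ⇒  a = 5.

a = 5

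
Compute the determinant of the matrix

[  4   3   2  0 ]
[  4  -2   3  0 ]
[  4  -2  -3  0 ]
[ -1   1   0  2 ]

240

Expand along column 4 (it has 3 zeros):
  + (2) · M_44   where M_44 = det([4 3 2; 4 -2 3; 4 -2 -3]) = 120
det = (+1)·(2)·(120) = 240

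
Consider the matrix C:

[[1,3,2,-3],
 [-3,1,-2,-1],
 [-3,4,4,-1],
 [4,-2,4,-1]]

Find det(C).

-192

Expand along row 1:
  + (1) · M_11   where M_11 = det([1 -2 -1; 4 4 -1; -2 4 -1]) = -36
  − (3) · M_12   where M_12 = det([-3 -2 -1; -3 4 -1; 4 4 -1]) = 42
  + (2) · M_13   where M_13 = det([-3 1 -1; -3 4 -1; 4 -2 -1]) = 21
  − (-3) · M_14   where M_14 = det([-3 1 -2; -3 4 4; 4 -2 4]) = -24
det = (+1)·(1)·(-36) + (-1)·(3)·(42) + (+1)·(2)·(21) + (-1)·(-3)·(-24) = -192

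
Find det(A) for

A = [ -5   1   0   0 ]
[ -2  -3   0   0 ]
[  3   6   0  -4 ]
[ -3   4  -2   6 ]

A is block lower-triangular with a 2×2 block and a 2×2 block on the diagonal, so its determinant equals the product of the determinants of the diagonal blocks.
det of the 2×2 block = 17
det of the 2×2 block = -8
det = (17)·(-8) = -136

|A| = -136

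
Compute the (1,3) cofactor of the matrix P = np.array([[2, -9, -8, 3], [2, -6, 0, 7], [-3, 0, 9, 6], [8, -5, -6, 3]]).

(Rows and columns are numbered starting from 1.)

-177

Delete row 1 and column 3; the remaining 3×3 submatrix is [2 -6 7; -3 0 6; 8 -5 3].
Its determinant is -177.
The cofactor carries sign (−1)^(1+3) = +1, so C_{1,3} = +(-177) = -177.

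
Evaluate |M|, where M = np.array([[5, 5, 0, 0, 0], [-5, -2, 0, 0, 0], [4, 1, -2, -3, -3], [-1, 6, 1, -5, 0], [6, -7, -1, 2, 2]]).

det(M) = 525

M is block lower-triangular with a 2×2 block and a 3×3 block on the diagonal, so its determinant equals the product of the determinants of the diagonal blocks.
det of the 2×2 block = 15
det of the 3×3 block = 35
det = (15)·(35) = 525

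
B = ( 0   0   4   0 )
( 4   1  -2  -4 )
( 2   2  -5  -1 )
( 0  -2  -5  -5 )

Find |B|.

Expand along row 1 (it has 3 zeros):
  + (4) · M_13   where M_13 = det([4 1 -4; 2 2 -1; 0 -2 -5]) = -22
det = (+1)·(4)·(-22) = -88

|B| = -88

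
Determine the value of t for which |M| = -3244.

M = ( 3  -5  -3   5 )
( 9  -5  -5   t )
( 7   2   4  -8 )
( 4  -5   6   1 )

-7

Expanding along the row containing t, det(M) is linear in t: det(M) = (355)·t + (-759).
Set (355)·t + (-759) = -3244  ⇒  (355)·t = -2485  ⇒  t = -7.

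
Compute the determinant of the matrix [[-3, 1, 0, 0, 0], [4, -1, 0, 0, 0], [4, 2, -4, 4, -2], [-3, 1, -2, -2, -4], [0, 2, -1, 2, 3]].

The matrix is block lower-triangular with a 2×2 block and a 3×3 block on the diagonal, so its determinant equals the product of the determinants of the diagonal blocks.
det of the 2×2 block = -1
det of the 3×3 block = 44
det = (-1)·(44) = -44

-44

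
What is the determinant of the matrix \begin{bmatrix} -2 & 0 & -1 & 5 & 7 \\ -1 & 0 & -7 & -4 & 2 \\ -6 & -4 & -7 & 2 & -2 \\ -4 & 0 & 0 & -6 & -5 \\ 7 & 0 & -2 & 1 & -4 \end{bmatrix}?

3912

Expand along column 2 (it has 4 zeros):
  − (-4) · M_32   where M_32 = det([-2 -1 5 7; -1 -7 -4 2; -4 0 -6 -5; 7 -2 1 -4]) = 978
det = (-1)·(-4)·(978) = 3912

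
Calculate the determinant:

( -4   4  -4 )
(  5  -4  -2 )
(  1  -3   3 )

Expand along column 1:
  + (-4) · |-4 -2; -3 3| = (-4)·(-12 − 6) = 72
  − 5 · |4 -4; -3 3| = −5·(12 − 12) = 0
  + 1 · |4 -4; -4 -2| = 1·(-8 − 16) = -24
Sum: (72) + (0) + (-24) = 48

The determinant is 48.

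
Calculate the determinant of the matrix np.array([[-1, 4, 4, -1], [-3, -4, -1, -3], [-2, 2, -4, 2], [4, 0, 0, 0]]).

The determinant is 264.

Expand along row 4 (it has 3 zeros):
  − (4) · M_41   where M_41 = det([4 4 -1; -4 -1 -3; 2 -4 2]) = -66
det = (-1)·(4)·(-66) = 264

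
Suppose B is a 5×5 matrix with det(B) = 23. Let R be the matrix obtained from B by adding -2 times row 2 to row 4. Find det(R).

Adding a multiple of one row to another leaves the determinant unchanged.
det(R) = (1)·(23) = 23

23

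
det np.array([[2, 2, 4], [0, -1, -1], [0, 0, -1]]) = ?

The determinant is 2.

The matrix is upper triangular, so the determinant is the product of the diagonal entries:
det = (2) · (-1) · (-1) = 2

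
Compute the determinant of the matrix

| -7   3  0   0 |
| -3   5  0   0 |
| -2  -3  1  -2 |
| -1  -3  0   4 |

-104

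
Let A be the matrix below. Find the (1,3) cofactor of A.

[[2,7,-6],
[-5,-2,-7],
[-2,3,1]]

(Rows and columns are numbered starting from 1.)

Delete row 1 and column 3; the remaining 2×2 submatrix is [-5 -2; -2 3].
Its determinant is (-5)·3 − (-2)·(-2) = -19.
The cofactor carries sign (−1)^(1+3) = +1, so C_{1,3} = +(-19) = -19.

The cofactor is -19.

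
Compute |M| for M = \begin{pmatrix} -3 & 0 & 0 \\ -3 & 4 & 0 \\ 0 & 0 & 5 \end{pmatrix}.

det(M) = -60

M is lower triangular, so det(M) is the product of the diagonal entries:
det = (-3) · (4) · (5) = -60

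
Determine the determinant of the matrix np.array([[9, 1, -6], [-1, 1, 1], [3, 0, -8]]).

-59

Expand along column 2:
  − 1 · |-1 1; 3 -8| = −1·(8 − 3) = -5
  + 1 · |9 -6; 3 -8| = 1·(-72 − (-18)) = -54
Sum: (-5) + (-54) = -59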